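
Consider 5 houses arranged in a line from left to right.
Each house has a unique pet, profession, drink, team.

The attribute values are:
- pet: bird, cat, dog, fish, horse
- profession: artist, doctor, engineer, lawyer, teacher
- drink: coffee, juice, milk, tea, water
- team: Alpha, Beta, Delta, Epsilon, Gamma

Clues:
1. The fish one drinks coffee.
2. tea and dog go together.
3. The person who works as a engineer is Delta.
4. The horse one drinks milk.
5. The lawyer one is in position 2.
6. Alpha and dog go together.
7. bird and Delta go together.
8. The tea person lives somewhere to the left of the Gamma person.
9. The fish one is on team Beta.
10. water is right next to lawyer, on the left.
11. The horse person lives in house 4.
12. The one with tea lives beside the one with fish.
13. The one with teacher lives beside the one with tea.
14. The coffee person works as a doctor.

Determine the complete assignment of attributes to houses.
Solution:

House | Pet | Profession | Drink | Team
---------------------------------------
  1   | cat | teacher | water | Epsilon
  2   | dog | lawyer | tea | Alpha
  3   | fish | doctor | coffee | Beta
  4   | horse | artist | milk | Gamma
  5   | bird | engineer | juice | Delta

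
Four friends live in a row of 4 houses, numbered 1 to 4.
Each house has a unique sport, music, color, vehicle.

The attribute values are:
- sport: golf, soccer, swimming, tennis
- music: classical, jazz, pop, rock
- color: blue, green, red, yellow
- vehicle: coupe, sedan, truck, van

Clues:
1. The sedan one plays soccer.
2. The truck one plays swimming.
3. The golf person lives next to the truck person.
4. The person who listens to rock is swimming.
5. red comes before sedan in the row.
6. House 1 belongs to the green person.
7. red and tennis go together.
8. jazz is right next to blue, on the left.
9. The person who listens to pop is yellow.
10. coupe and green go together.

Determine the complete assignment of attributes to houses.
Solution:

House | Sport | Music | Color | Vehicle
---------------------------------------
  1   | golf | jazz | green | coupe
  2   | swimming | rock | blue | truck
  3   | tennis | classical | red | van
  4   | soccer | pop | yellow | sedan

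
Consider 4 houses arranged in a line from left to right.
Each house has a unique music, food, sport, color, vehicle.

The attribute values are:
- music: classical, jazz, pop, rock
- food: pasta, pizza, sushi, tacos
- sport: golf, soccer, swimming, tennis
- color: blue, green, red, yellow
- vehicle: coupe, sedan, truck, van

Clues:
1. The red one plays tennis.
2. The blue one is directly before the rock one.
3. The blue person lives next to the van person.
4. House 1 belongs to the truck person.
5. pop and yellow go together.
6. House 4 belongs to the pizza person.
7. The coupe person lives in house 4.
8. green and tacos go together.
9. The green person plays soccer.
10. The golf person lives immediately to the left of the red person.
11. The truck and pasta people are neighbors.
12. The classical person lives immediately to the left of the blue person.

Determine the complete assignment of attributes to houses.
Solution:

House | Music | Food | Sport | Color | Vehicle
----------------------------------------------
  1   | classical | tacos | soccer | green | truck
  2   | jazz | pasta | golf | blue | sedan
  3   | rock | sushi | tennis | red | van
  4   | pop | pizza | swimming | yellow | coupe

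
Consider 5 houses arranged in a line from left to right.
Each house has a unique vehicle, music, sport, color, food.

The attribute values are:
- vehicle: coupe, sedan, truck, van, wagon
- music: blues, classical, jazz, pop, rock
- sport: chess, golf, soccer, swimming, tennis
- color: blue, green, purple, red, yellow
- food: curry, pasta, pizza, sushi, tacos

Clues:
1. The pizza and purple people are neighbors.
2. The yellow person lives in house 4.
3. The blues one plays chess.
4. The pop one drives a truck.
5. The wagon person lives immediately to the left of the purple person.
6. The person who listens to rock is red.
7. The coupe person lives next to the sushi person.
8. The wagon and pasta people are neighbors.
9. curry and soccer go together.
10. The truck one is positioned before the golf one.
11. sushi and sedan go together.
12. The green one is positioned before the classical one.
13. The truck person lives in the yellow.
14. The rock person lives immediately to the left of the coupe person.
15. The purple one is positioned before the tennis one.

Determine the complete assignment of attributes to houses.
Solution:

House | Vehicle | Music | Sport | Color | Food
----------------------------------------------
  1   | wagon | rock | swimming | red | pizza
  2   | coupe | blues | chess | purple | pasta
  3   | sedan | jazz | tennis | green | sushi
  4   | truck | pop | soccer | yellow | curry
  5   | van | classical | golf | blue | tacos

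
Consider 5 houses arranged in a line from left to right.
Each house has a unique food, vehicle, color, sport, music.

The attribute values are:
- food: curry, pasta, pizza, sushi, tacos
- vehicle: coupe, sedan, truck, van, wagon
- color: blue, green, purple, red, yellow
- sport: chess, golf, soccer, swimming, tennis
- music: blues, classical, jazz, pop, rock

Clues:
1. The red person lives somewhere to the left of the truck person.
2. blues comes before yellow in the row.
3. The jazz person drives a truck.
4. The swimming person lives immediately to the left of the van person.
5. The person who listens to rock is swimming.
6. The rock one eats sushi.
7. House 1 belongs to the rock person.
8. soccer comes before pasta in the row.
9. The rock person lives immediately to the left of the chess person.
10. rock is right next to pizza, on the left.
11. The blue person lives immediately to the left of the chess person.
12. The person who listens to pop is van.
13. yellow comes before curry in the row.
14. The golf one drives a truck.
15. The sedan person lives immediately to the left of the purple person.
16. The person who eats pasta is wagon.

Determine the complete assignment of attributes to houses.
Solution:

House | Food | Vehicle | Color | Sport | Music
----------------------------------------------
  1   | sushi | sedan | blue | swimming | rock
  2   | pizza | van | purple | chess | pop
  3   | tacos | coupe | red | soccer | blues
  4   | pasta | wagon | yellow | tennis | classical
  5   | curry | truck | green | golf | jazz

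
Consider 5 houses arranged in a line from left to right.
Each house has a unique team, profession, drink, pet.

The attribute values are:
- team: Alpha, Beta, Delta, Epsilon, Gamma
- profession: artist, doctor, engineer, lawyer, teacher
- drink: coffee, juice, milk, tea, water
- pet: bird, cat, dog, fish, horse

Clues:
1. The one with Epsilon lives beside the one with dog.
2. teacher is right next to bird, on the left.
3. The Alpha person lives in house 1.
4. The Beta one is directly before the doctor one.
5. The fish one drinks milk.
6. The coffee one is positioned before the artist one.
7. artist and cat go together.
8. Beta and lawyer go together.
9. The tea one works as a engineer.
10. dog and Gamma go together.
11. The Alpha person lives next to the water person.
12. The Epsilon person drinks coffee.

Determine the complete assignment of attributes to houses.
Solution:

House | Team | Profession | Drink | Pet
---------------------------------------
  1   | Alpha | teacher | milk | fish
  2   | Beta | lawyer | water | bird
  3   | Epsilon | doctor | coffee | horse
  4   | Gamma | engineer | tea | dog
  5   | Delta | artist | juice | cat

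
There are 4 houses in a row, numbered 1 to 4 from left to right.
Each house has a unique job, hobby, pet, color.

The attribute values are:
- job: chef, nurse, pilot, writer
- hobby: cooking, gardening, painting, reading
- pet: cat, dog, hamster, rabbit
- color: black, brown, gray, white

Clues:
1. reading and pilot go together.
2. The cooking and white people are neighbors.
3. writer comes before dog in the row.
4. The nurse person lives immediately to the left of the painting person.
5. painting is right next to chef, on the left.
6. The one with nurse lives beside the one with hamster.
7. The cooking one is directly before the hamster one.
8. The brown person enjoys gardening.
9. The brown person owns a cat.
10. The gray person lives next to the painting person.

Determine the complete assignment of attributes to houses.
Solution:

House | Job | Hobby | Pet | Color
---------------------------------
  1   | nurse | cooking | rabbit | gray
  2   | writer | painting | hamster | white
  3   | chef | gardening | cat | brown
  4   | pilot | reading | dog | black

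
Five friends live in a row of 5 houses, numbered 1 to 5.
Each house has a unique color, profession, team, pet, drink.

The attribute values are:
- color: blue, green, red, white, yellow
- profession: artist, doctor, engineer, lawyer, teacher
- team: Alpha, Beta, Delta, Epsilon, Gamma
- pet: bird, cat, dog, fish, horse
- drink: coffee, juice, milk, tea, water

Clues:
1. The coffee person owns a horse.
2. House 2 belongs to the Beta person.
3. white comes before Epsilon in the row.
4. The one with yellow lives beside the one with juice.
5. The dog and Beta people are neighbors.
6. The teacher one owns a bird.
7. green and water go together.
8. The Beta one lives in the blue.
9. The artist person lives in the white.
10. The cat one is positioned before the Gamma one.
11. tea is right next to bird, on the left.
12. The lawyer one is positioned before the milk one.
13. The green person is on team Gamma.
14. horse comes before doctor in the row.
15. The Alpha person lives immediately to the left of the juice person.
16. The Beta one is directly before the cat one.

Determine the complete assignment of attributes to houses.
Solution:

House | Color | Profession | Team | Pet | Drink
-----------------------------------------------
  1   | yellow | lawyer | Alpha | dog | tea
  2   | blue | teacher | Beta | bird | juice
  3   | white | artist | Delta | cat | milk
  4   | red | engineer | Epsilon | horse | coffee
  5   | green | doctor | Gamma | fish | water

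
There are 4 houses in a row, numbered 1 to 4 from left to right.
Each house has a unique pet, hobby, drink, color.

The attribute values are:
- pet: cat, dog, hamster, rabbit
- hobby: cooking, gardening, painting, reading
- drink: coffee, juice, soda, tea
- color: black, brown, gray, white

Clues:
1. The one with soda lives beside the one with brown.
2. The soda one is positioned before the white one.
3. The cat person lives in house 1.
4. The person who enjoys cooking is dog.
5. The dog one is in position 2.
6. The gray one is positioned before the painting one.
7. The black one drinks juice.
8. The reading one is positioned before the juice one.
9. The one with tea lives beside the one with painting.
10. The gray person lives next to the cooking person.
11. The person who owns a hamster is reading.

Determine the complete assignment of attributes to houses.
Solution:

House | Pet | Hobby | Drink | Color
-----------------------------------
  1   | cat | gardening | soda | gray
  2   | dog | cooking | coffee | brown
  3   | hamster | reading | tea | white
  4   | rabbit | painting | juice | black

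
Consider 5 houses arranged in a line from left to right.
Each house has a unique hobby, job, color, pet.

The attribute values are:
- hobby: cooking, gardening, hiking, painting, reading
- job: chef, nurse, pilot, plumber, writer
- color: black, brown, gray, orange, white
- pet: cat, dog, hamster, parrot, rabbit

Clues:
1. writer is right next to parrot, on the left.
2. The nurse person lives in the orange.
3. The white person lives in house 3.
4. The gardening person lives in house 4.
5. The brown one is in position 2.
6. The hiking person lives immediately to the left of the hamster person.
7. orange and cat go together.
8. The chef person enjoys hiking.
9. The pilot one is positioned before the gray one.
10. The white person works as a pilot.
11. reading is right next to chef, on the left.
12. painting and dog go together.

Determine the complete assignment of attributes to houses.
Solution:

House | Hobby | Job | Color | Pet
---------------------------------
  1   | reading | writer | black | rabbit
  2   | hiking | chef | brown | parrot
  3   | cooking | pilot | white | hamster
  4   | gardening | nurse | orange | cat
  5   | painting | plumber | gray | dog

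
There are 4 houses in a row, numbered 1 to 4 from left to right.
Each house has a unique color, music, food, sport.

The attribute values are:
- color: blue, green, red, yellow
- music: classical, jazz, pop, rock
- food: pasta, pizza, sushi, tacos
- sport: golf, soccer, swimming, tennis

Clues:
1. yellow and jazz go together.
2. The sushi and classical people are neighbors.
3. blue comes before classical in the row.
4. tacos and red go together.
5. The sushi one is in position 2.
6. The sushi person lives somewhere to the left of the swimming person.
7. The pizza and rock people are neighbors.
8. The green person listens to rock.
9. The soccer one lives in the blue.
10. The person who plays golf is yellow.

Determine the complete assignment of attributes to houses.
Solution:

House | Color | Music | Food | Sport
------------------------------------
  1   | blue | pop | pizza | soccer
  2   | green | rock | sushi | tennis
  3   | red | classical | tacos | swimming
  4   | yellow | jazz | pasta | golf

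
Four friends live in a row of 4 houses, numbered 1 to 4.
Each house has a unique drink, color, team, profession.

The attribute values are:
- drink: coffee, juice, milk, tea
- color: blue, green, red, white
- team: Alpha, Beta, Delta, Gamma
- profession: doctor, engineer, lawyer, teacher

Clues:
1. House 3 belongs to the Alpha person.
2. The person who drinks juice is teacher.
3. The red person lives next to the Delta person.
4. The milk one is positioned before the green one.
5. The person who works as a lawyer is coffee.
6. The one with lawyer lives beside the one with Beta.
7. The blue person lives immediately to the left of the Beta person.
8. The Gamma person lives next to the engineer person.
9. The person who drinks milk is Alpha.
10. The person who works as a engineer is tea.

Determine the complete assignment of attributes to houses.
Solution:

House | Drink | Color | Team | Profession
-----------------------------------------
  1   | coffee | blue | Gamma | lawyer
  2   | tea | white | Beta | engineer
  3   | milk | red | Alpha | doctor
  4   | juice | green | Delta | teacher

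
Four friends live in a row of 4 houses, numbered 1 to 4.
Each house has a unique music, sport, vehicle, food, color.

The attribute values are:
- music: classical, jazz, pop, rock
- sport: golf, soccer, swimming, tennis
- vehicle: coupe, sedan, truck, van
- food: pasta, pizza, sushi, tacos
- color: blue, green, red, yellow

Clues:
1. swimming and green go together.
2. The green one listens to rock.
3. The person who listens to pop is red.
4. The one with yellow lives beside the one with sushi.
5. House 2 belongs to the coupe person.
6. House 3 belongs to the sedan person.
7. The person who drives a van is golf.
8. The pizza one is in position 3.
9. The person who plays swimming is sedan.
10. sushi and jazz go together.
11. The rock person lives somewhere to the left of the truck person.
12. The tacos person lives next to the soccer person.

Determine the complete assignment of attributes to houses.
Solution:

House | Music | Sport | Vehicle | Food | Color
----------------------------------------------
  1   | classical | golf | van | tacos | yellow
  2   | jazz | soccer | coupe | sushi | blue
  3   | rock | swimming | sedan | pizza | green
  4   | pop | tennis | truck | pasta | red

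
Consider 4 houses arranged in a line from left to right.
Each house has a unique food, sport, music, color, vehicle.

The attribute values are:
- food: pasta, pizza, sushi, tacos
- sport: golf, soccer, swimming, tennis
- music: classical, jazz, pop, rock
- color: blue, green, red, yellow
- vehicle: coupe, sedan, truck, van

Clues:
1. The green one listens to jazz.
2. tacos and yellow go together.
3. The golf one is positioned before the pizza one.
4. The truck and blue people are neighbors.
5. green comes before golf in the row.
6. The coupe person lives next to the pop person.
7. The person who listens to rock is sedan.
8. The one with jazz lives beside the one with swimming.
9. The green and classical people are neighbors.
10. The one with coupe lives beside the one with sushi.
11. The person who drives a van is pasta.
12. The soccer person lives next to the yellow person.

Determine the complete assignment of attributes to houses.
Solution:

House | Food | Sport | Music | Color | Vehicle
----------------------------------------------
  1   | pasta | soccer | jazz | green | van
  2   | tacos | swimming | classical | yellow | coupe
  3   | sushi | golf | pop | red | truck
  4   | pizza | tennis | rock | blue | sedan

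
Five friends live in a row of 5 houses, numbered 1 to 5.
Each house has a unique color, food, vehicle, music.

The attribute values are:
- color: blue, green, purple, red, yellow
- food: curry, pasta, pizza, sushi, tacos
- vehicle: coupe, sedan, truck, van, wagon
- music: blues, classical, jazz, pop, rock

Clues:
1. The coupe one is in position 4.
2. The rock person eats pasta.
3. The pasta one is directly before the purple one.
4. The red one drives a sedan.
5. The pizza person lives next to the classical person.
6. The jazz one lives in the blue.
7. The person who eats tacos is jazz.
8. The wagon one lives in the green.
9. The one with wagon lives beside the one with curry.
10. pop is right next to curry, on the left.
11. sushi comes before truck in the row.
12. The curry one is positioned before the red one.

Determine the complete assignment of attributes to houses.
Solution:

House | Color | Food | Vehicle | Music
--------------------------------------
  1   | green | pizza | wagon | pop
  2   | yellow | curry | van | classical
  3   | red | pasta | sedan | rock
  4   | purple | sushi | coupe | blues
  5   | blue | tacos | truck | jazz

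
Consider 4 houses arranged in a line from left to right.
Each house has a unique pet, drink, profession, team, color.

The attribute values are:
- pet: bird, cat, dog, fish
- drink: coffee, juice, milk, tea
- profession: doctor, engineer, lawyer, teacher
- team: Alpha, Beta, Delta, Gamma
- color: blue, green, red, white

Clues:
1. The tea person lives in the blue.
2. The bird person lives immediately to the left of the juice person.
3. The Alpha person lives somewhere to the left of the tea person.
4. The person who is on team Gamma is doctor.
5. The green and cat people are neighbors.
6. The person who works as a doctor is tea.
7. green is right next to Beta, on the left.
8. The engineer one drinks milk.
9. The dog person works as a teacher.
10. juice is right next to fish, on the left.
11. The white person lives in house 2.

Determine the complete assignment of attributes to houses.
Solution:

House | Pet | Drink | Profession | Team | Color
-----------------------------------------------
  1   | bird | milk | engineer | Alpha | green
  2   | cat | juice | lawyer | Beta | white
  3   | fish | tea | doctor | Gamma | blue
  4   | dog | coffee | teacher | Delta | red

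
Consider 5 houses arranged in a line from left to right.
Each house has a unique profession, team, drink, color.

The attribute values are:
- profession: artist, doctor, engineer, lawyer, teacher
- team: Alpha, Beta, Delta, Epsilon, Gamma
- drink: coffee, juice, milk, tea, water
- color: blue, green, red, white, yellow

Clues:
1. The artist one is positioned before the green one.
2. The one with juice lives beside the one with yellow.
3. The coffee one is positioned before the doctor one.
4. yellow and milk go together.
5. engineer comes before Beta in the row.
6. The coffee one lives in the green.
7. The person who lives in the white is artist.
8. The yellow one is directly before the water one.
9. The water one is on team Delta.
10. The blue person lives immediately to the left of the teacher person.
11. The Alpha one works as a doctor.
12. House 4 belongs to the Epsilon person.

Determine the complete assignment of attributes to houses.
Solution:

House | Profession | Team | Drink | Color
-----------------------------------------
  1   | engineer | Gamma | juice | blue
  2   | teacher | Beta | milk | yellow
  3   | artist | Delta | water | white
  4   | lawyer | Epsilon | coffee | green
  5   | doctor | Alpha | tea | red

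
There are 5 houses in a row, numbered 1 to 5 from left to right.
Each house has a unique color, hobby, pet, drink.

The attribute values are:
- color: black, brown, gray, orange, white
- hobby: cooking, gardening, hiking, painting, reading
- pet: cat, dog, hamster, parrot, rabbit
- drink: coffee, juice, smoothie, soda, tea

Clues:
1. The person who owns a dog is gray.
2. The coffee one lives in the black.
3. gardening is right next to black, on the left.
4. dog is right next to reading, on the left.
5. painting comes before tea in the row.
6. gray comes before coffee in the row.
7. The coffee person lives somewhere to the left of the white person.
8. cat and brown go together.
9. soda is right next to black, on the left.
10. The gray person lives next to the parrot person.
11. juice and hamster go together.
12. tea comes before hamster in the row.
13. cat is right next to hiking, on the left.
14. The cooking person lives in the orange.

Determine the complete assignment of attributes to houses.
Solution:

House | Color | Hobby | Pet | Drink
-----------------------------------
  1   | gray | gardening | dog | soda
  2   | black | reading | parrot | coffee
  3   | brown | painting | cat | smoothie
  4   | white | hiking | rabbit | tea
  5   | orange | cooking | hamster | juice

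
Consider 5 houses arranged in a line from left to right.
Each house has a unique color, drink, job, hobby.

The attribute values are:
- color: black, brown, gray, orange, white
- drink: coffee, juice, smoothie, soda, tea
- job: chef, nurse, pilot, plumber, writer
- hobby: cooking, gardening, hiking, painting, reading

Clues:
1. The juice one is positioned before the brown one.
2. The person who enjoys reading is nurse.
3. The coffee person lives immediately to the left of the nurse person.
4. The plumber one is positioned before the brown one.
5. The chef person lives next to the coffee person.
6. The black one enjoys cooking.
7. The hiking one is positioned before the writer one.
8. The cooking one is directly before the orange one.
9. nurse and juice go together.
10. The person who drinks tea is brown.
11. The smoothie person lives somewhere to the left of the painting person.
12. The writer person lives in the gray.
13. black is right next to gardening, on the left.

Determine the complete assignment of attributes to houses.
Solution:

House | Color | Drink | Job | Hobby
-----------------------------------
  1   | black | smoothie | chef | cooking
  2   | orange | coffee | plumber | gardening
  3   | white | juice | nurse | reading
  4   | brown | tea | pilot | hiking
  5   | gray | soda | writer | painting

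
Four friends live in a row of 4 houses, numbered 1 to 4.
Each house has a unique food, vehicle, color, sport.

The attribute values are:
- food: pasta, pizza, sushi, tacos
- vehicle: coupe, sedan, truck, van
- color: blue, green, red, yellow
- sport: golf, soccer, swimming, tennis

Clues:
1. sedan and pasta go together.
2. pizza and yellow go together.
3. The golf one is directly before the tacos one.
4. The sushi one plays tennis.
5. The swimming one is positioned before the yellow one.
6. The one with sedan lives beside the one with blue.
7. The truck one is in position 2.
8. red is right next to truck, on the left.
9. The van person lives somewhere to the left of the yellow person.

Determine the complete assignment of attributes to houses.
Solution:

House | Food | Vehicle | Color | Sport
--------------------------------------
  1   | pasta | sedan | red | golf
  2   | tacos | truck | blue | swimming
  3   | sushi | van | green | tennis
  4   | pizza | coupe | yellow | soccer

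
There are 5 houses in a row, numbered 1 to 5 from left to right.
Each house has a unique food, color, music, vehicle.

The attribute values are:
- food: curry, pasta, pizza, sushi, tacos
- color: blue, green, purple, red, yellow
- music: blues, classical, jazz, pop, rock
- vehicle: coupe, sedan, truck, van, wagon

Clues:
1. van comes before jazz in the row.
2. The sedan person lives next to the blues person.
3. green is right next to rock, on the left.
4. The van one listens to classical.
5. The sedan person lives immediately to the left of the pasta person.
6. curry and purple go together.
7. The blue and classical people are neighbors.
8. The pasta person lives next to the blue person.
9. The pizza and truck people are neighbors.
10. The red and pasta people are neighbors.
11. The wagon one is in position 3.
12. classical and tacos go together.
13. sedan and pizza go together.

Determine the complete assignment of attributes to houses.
Solution:

House | Food | Color | Music | Vehicle
--------------------------------------
  1   | pizza | red | pop | sedan
  2   | pasta | green | blues | truck
  3   | sushi | blue | rock | wagon
  4   | tacos | yellow | classical | van
  5   | curry | purple | jazz | coupe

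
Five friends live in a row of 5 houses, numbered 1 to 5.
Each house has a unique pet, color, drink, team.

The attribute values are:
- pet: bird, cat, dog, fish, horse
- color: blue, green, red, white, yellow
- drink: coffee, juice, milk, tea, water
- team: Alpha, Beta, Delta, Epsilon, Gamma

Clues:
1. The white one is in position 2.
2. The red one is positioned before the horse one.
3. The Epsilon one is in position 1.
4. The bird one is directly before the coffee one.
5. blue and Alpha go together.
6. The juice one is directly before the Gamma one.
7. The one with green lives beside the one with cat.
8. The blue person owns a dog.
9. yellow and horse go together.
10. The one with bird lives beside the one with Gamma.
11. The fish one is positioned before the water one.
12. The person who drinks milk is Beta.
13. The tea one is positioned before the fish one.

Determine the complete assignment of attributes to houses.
Solution:

House | Pet | Color | Drink | Team
----------------------------------
  1   | bird | green | juice | Epsilon
  2   | cat | white | coffee | Gamma
  3   | dog | blue | tea | Alpha
  4   | fish | red | milk | Beta
  5   | horse | yellow | water | Delta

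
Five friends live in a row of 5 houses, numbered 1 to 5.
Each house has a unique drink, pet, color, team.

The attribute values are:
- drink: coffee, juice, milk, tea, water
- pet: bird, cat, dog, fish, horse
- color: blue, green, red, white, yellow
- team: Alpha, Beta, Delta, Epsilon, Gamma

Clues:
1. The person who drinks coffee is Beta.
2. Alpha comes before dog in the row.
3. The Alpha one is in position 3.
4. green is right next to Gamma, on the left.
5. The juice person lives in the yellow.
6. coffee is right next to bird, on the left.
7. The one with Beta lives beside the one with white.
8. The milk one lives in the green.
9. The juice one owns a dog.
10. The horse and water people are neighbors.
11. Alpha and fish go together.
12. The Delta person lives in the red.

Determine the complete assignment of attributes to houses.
Solution:

House | Drink | Pet | Color | Team
----------------------------------
  1   | coffee | horse | blue | Beta
  2   | water | bird | white | Epsilon
  3   | milk | fish | green | Alpha
  4   | juice | dog | yellow | Gamma
  5   | tea | cat | red | Delta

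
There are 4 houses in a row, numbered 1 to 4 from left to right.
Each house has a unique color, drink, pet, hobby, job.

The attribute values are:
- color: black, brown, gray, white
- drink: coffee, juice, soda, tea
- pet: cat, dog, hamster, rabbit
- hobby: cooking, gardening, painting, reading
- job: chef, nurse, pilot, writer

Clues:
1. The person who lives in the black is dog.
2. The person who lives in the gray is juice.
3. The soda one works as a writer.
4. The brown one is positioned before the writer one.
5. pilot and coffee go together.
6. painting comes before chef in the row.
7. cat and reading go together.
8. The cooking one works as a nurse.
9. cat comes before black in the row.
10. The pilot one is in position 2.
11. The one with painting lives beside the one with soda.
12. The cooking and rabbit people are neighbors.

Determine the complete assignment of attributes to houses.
Solution:

House | Color | Drink | Pet | Hobby | Job
-----------------------------------------
  1   | gray | juice | hamster | cooking | nurse
  2   | brown | coffee | rabbit | painting | pilot
  3   | white | soda | cat | reading | writer
  4   | black | tea | dog | gardening | chef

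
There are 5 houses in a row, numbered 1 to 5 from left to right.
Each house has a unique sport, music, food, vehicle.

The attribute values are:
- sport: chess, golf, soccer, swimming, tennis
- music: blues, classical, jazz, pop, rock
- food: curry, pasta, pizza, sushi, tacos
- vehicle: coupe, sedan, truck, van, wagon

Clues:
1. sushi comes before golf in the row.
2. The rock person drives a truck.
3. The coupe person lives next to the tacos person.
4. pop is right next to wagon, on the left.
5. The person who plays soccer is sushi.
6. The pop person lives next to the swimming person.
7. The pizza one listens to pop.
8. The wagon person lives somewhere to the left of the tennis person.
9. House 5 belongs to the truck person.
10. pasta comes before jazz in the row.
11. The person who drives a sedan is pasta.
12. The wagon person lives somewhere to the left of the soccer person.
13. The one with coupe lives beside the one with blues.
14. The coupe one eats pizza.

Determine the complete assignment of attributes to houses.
Solution:

House | Sport | Music | Food | Vehicle
--------------------------------------
  1   | chess | pop | pizza | coupe
  2   | swimming | blues | tacos | wagon
  3   | tennis | classical | pasta | sedan
  4   | soccer | jazz | sushi | van
  5   | golf | rock | curry | truck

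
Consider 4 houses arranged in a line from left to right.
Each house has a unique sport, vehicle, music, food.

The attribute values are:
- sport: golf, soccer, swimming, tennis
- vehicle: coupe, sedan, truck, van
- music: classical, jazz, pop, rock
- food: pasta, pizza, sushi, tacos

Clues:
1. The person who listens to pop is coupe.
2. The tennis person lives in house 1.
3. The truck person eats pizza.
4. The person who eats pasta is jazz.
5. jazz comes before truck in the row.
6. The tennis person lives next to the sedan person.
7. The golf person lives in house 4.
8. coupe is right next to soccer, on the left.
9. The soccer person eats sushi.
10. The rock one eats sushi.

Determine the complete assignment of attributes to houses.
Solution:

House | Sport | Vehicle | Music | Food
--------------------------------------
  1   | tennis | coupe | pop | tacos
  2   | soccer | sedan | rock | sushi
  3   | swimming | van | jazz | pasta
  4   | golf | truck | classical | pizza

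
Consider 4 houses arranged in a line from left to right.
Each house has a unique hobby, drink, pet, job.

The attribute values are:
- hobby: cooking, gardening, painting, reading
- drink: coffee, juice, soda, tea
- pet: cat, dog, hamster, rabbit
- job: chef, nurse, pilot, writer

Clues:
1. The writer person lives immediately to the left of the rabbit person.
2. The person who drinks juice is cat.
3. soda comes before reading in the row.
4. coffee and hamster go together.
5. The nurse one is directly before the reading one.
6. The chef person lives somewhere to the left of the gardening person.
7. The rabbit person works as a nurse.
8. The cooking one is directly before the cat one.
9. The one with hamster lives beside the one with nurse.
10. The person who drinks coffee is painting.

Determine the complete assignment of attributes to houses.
Solution:

House | Hobby | Drink | Pet | Job
---------------------------------
  1   | painting | coffee | hamster | writer
  2   | cooking | soda | rabbit | nurse
  3   | reading | juice | cat | chef
  4   | gardening | tea | dog | pilot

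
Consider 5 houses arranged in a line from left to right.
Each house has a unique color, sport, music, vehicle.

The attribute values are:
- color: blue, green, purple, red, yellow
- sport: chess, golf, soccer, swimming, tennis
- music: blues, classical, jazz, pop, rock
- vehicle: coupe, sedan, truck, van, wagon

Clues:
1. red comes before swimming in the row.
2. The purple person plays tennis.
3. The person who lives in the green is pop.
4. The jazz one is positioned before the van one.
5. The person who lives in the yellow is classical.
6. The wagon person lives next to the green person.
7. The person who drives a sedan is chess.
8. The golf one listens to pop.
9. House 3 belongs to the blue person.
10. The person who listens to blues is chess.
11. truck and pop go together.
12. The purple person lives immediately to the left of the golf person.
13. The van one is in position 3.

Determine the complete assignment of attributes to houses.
Solution:

House | Color | Sport | Music | Vehicle
---------------------------------------
  1   | purple | tennis | jazz | wagon
  2   | green | golf | pop | truck
  3   | blue | soccer | rock | van
  4   | red | chess | blues | sedan
  5   | yellow | swimming | classical | coupe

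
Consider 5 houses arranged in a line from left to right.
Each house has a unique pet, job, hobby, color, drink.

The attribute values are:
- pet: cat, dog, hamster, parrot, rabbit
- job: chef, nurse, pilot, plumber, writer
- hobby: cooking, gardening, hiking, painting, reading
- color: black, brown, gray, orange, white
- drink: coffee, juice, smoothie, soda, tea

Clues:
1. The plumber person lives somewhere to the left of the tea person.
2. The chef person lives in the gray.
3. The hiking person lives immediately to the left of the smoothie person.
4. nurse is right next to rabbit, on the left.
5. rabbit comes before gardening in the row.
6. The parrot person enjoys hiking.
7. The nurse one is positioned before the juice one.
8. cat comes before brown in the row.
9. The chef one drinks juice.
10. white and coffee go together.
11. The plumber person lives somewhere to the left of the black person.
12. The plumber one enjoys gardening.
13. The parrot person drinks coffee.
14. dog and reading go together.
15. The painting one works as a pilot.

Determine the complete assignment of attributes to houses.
Solution:

House | Pet | Job | Hobby | Color | Drink
-----------------------------------------
  1   | parrot | nurse | hiking | white | coffee
  2   | rabbit | pilot | painting | orange | smoothie
  3   | cat | chef | cooking | gray | juice
  4   | hamster | plumber | gardening | brown | soda
  5   | dog | writer | reading | black | tea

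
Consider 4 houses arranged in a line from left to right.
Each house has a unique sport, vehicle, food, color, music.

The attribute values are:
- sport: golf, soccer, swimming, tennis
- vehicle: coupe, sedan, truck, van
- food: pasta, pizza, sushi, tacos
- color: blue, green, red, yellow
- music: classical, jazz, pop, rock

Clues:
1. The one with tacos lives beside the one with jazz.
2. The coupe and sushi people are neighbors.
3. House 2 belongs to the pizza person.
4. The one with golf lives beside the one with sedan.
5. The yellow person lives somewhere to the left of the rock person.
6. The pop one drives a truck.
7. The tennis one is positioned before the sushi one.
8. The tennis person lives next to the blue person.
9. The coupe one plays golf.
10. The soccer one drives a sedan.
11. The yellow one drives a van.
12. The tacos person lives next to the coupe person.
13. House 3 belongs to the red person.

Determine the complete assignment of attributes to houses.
Solution:

House | Sport | Vehicle | Food | Color | Music
----------------------------------------------
  1   | tennis | van | tacos | yellow | classical
  2   | golf | coupe | pizza | blue | jazz
  3   | soccer | sedan | sushi | red | rock
  4   | swimming | truck | pasta | green | pop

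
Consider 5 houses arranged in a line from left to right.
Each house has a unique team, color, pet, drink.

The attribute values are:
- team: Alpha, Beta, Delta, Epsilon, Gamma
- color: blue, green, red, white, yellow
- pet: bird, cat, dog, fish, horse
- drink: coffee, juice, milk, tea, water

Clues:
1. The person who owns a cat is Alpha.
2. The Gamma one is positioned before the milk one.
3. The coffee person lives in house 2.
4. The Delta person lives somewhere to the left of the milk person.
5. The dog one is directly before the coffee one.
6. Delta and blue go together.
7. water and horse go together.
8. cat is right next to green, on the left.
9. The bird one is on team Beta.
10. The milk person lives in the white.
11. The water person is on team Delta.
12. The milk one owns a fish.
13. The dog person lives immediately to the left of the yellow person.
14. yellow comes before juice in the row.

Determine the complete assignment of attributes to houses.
Solution:

House | Team | Color | Pet | Drink
----------------------------------
  1   | Gamma | red | dog | tea
  2   | Alpha | yellow | cat | coffee
  3   | Beta | green | bird | juice
  4   | Delta | blue | horse | water
  5   | Epsilon | white | fish | milk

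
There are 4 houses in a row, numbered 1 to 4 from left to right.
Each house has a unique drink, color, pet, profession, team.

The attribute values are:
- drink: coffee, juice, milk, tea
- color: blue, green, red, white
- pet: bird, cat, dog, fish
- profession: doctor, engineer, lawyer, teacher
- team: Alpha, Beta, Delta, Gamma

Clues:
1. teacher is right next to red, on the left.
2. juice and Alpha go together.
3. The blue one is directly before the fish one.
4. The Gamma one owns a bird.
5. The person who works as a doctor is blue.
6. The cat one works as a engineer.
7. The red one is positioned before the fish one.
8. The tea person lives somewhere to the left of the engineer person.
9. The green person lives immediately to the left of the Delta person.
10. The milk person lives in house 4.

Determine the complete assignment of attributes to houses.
Solution:

House | Drink | Color | Pet | Profession | Team
-----------------------------------------------
  1   | tea | green | bird | teacher | Gamma
  2   | coffee | red | cat | engineer | Delta
  3   | juice | blue | dog | doctor | Alpha
  4   | milk | white | fish | lawyer | Beta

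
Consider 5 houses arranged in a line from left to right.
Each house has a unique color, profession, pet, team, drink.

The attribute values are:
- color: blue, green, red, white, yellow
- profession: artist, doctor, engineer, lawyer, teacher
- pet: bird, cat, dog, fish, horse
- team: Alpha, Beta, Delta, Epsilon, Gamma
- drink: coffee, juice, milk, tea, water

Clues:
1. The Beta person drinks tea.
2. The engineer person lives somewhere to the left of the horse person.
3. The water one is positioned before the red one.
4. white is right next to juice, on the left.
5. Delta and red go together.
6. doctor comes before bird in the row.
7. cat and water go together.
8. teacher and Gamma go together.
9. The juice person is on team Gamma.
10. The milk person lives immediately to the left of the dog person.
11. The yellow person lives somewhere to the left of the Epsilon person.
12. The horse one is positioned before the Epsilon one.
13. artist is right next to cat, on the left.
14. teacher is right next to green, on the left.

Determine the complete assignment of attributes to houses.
Solution:

House | Color | Profession | Pet | Team | Drink
-----------------------------------------------
  1   | white | engineer | fish | Alpha | milk
  2   | yellow | teacher | dog | Gamma | juice
  3   | green | artist | horse | Beta | tea
  4   | blue | doctor | cat | Epsilon | water
  5   | red | lawyer | bird | Delta | coffee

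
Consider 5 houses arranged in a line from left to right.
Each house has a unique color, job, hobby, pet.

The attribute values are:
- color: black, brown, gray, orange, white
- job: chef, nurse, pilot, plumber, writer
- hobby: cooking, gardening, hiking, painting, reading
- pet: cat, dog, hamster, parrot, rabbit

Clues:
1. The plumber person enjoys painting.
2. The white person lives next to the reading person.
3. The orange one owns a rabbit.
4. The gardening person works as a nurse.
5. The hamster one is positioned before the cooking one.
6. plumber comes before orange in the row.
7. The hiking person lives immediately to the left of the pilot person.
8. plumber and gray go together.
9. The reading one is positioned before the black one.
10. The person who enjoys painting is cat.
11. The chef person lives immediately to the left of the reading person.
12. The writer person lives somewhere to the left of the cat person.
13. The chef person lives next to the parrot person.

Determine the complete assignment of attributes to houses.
Solution:

House | Color | Job | Hobby | Pet
---------------------------------
  1   | white | chef | hiking | hamster
  2   | brown | pilot | reading | parrot
  3   | black | writer | cooking | dog
  4   | gray | plumber | painting | cat
  5   | orange | nurse | gardening | rabbit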